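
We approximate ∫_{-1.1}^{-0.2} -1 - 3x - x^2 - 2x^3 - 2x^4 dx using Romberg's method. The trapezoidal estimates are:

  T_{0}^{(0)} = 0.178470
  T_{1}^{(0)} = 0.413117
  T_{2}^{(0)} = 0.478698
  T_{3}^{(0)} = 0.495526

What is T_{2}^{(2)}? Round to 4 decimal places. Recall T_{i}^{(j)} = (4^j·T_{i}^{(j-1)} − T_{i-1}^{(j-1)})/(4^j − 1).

0.5012

T_{1}^{(1)} = 0.413117 + (0.413117 − 0.178470)/3 = 0.491333
T_{2}^{(1)} = 0.478698 + (0.478698 − 0.413117)/3 = 0.500558
T_{2}^{(2)} = 0.500558 + (0.500558 − 0.491333)/15 = 0.501173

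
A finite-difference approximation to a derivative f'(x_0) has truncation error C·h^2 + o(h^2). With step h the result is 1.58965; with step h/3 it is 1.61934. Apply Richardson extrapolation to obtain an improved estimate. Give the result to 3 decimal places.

1.623

Extrapolated value = (9·A(h/3) − A(h)) / (9 − 1)
= (9·1.61934 − 1.58965) / 8
= 12.98441 / 8 = 1.62305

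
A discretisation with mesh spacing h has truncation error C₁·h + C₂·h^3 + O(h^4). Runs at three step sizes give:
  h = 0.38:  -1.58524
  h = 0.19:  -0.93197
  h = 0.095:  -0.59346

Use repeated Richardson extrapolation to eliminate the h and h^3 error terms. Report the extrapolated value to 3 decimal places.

-0.252

First eliminate the h term (factor 2^1 = 2):
  B₁ = (2·(-0.93197) − (-1.58524))/1 = -0.27870
  B₂ = (2·(-0.59346) − (-0.93197))/1 = -0.25495
Then eliminate the h^3 term (factor 2^3 = 8):
  (8·(-0.25495) − (-0.27870))/7 = -0.25156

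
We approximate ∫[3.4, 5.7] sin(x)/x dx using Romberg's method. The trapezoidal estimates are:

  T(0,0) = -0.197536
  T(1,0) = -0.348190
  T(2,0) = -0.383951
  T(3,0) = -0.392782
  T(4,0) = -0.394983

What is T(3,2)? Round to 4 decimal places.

Richardson extrapolation on the trapezoidal column (denominator 4−1=3):
T(2,1) = (4·(-0.383951) − (-0.348190)) / 3 = -0.395871
T(3,1) = (4·(-0.392782) − (-0.383951)) / 3 = -0.395726
T(3,2) = (16·(-0.395726) − (-0.395871)) / 15 = -0.395716
(Column j=1 coincides with Simpson's rule on the same nodes.)

-0.3957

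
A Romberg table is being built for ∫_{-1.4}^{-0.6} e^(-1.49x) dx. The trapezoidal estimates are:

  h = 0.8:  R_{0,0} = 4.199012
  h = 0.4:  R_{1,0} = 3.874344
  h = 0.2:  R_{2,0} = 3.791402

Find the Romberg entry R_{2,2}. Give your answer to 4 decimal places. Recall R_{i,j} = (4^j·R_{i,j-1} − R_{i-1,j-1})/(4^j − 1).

R_{1,1} = 3.874344 + (3.874344 − 4.199012)/3 = 3.766121
R_{2,1} = 3.791402 + (3.791402 − 3.874344)/3 = 3.763755
R_{2,2} = (16·3.763755 − 3.766121) / 15 = 3.763597
(Column j=1 coincides with Simpson's rule on the same nodes.)

3.7636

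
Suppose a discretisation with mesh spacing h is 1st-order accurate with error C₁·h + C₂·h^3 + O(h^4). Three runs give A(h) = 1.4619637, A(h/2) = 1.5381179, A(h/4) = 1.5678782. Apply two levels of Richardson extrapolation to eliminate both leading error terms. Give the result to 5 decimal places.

1.59526

First eliminate the h term (factor 2^1 = 2):
  B₁ = (2·1.5381179 − 1.4619637)/1 = 1.6142721
  B₂ = (2·1.5678782 − 1.5381179)/1 = 1.5976385
Then eliminate the h^3 term (factor 2^3 = 8):
  (8·1.5976385 − 1.6142721)/7 = 1.5952623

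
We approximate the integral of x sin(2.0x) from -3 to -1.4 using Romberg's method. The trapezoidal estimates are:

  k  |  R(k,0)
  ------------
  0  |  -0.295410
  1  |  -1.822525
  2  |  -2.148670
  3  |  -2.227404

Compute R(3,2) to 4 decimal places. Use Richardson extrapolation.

Richardson extrapolation on the trapezoidal column (denominator 4−1=3):
R(2,1) = (4·(-2.148670) − (-1.822525)) / 3 = -2.257385
R(3,1) = (4·(-2.227404) − (-2.148670)) / 3 = -2.253649
R(3,2) = -2.253649 + (-2.253649 − (-2.257385))/15 = -2.253400
(Column j=1 coincides with Simpson's rule on the same nodes.)

-2.2534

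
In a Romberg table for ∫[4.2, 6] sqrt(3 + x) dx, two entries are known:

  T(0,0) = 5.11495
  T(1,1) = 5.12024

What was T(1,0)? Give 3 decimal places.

From T(1,1) = (4·T(1,0) − T(0,0))/3, solve for T(1,0):
4·T(1,0) = 3·5.12024 + 5.11495 = 20.47567
T(1,0) = 5.11892

5.119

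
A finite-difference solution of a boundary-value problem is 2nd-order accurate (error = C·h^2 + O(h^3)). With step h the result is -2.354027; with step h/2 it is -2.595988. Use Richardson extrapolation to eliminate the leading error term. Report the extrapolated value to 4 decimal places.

-2.6766

The leading error scales as h^2; refining by a factor of 2 reduces it by 2^2 = 4.
Extrapolated value = (4·A(h/2) − A(h)) / (4 − 1)
= (4·(-2.595988) − (-2.354027)) / 3
= -8.029925 / 3 = -2.676642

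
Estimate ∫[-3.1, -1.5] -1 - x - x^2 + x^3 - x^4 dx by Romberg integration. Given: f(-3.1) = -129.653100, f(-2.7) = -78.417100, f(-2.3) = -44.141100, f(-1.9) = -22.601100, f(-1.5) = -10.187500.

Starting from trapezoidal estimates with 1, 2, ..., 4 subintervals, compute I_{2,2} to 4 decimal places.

I_{0,0} (trapezoid, 1 panel, h=1.6000): -111.872480
I_{1,0} (trapezoid, 2 panels, h=0.8000): -91.249120
I_{2,0} (trapezoid, 4 panels, h=0.4000): -86.031840
I_{1,1} = -91.249120 + (-91.249120 − (-111.872480))/3 = -84.374667
I_{2,1} = -86.031840 + (-86.031840 − (-91.249120))/3 = -84.292747
I_{2,2} = -84.292747 + (-84.292747 − (-84.374667))/15 = -84.287286

-84.2873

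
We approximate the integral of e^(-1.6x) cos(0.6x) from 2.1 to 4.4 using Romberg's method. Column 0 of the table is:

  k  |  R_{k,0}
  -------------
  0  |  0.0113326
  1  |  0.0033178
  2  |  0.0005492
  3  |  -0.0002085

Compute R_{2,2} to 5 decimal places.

Richardson extrapolation on the trapezoidal column (denominator 4−1=3):
R_{1,1} = 0.0033178 + (0.0033178 − 0.0113326)/3 = 0.0006462
R_{2,1} = (4·0.0005492 − 0.0033178) / 3 = -0.0003737
R_{2,2} = (16·(-0.0003737) − 0.0006462) / 15 = -0.0004417

-0.00044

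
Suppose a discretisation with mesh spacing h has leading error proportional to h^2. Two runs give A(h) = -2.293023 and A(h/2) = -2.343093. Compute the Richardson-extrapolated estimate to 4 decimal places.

The leading error scales as h^2; refining by a factor of 2 reduces it by 2^2 = 4.
Extrapolated value = (4·A(h/2) − A(h)) / (4 − 1)
= (4·(-2.343093) − (-2.293023)) / 3
= -7.079349 / 3 = -2.359783

-2.3598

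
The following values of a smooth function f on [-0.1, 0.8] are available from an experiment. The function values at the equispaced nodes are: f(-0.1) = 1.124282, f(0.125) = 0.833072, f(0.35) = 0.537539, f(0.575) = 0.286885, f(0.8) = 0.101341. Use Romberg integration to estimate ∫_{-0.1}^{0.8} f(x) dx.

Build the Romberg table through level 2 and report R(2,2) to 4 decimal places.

R(0,0) (trapezoid, 1 panel, h=0.9000): 0.551530
R(1,0) (trapezoid, 2 panels, h=0.4500): 0.517658
R(2,0) (trapezoid, 4 panels, h=0.2250): 0.510819
R(1,1) = 0.517658 + (0.517658 − 0.551530)/3 = 0.506367
R(2,1) = 0.510819 + (0.510819 − 0.517658)/3 = 0.508539
R(2,2) = 0.508539 + (0.508539 − 0.506367)/15 = 0.508684

0.5087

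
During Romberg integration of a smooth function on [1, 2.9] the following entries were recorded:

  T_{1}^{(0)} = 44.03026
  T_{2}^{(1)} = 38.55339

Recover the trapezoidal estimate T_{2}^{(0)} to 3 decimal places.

From T_{2}^{(1)} = (4·T_{2}^{(0)} − T_{1}^{(0)})/3, solve for T_{2}^{(0)}:
4·T_{2}^{(0)} = 3·38.55339 + 44.03026 = 159.69043
T_{2}^{(0)} = 39.92261

39.923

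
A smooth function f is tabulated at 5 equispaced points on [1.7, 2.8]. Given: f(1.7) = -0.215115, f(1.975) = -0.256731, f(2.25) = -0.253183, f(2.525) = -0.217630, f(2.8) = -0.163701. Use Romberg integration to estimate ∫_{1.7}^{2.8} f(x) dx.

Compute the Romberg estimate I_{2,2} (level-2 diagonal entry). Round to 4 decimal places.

-0.2551

I_{0,0} (trapezoid, 1 panel, h=1.1000): -0.208349
I_{1,0} (trapezoid, 2 panels, h=0.5500): -0.243425
I_{2,0} (trapezoid, 4 panels, h=0.2750): -0.252162
I_{1,1} = -0.243425 + (-0.243425 − (-0.208349))/3 = -0.255117
I_{2,1} = -0.252162 + (-0.252162 − (-0.243425))/3 = -0.255074
I_{2,2} = -0.255074 + (-0.255074 − (-0.255117))/15 = -0.255071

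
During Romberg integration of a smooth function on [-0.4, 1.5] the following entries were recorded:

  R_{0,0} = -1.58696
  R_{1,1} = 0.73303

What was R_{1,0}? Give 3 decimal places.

0.153

From R_{1,1} = (4·R_{1,0} − R_{0,0})/3, solve for R_{1,0}:
4·R_{1,0} = 3·0.73303 + (-1.58696) = 0.61213
R_{1,0} = 0.15303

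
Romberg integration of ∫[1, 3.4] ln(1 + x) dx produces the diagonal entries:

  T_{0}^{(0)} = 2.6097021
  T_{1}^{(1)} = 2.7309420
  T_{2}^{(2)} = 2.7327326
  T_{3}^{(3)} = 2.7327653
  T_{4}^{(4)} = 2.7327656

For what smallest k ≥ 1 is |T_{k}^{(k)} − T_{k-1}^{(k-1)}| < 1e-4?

k = 3

|T_{1}^{(1)} − T_{0}^{(0)}| = 0.1212399 ≥ 1e-4
|T_{2}^{(2)} − T_{1}^{(1)}| = 0.0017906 ≥ 1e-4
|T_{3}^{(3)} − T_{2}^{(2)}| = 0.0000327 < 1e-4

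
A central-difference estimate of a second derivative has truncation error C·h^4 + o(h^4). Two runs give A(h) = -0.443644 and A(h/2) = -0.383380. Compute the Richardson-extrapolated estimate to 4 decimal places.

-0.3794

The leading error scales as h^4; refining by a factor of 2 reduces it by 2^4 = 16.
Extrapolated value = (16·A(h/2) − A(h)) / (16 − 1)
= (16·(-0.383380) − (-0.443644)) / 15
= -5.690436 / 15 = -0.379362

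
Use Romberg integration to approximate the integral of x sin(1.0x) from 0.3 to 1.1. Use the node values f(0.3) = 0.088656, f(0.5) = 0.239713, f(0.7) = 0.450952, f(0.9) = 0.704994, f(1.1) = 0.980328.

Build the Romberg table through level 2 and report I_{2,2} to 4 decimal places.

I_{0,0} (trapezoid, 1 panel, h=0.8000): 0.427594
I_{1,0} (trapezoid, 2 panels, h=0.4000): 0.394178
I_{2,0} (trapezoid, 4 panels, h=0.2000): 0.386030
I_{1,1} = 0.394178 + (0.394178 − 0.427594)/3 = 0.383039
I_{2,1} = 0.386030 + (0.386030 − 0.394178)/3 = 0.383314
I_{2,2} = 0.383314 + (0.383314 − 0.383039)/15 = 0.383332

0.3833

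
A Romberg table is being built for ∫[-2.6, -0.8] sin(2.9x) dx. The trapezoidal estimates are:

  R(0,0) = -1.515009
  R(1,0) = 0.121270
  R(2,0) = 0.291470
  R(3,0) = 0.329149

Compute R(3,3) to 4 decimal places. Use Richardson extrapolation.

Richardson extrapolation on the trapezoidal column (denominator 4−1=3):
R(1,1) = 0.121270 + (0.121270 − (-1.515009))/3 = 0.666696
R(2,1) = 0.291470 + (0.291470 − 0.121270)/3 = 0.348203
R(3,1) = (4·0.329149 − 0.291470) / 3 = 0.341709
R(2,2) = 0.348203 + (0.348203 − 0.666696)/15 = 0.326970
R(3,2) = 0.341709 + (0.341709 − 0.348203)/15 = 0.341276
R(3,3) = 0.341276 + (0.341276 − 0.326970)/63 = 0.341503

0.3415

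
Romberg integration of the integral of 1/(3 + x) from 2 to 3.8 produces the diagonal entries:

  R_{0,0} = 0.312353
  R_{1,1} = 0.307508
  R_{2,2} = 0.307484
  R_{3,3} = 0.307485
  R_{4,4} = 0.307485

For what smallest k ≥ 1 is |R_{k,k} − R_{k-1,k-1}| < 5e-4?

|R_{1,1} − R_{0,0}| = 0.004845 ≥ 5e-4
|R_{2,2} − R_{1,1}| = 0.000024 < 5e-4

k = 2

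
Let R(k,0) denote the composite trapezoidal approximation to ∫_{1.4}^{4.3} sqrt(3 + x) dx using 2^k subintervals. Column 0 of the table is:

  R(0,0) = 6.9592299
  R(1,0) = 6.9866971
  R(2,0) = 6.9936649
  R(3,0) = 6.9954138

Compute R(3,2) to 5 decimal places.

6.99600

Richardson extrapolation on the trapezoidal column (denominator 4−1=3):
R(2,1) = 6.9936649 + (6.9936649 − 6.9866971)/3 = 6.9959875
R(3,1) = (4·6.9954138 − 6.9936649) / 3 = 6.9959968
R(3,2) = (16·6.9959968 − 6.9959875) / 15 = 6.9959974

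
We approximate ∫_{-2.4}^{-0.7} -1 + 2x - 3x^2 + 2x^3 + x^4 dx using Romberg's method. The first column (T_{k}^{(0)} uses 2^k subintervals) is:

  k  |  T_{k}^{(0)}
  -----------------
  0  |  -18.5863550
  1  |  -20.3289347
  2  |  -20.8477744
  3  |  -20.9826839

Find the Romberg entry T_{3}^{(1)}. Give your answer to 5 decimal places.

-21.02765

Richardson extrapolation on the trapezoidal column (denominator 4−1=3):
T_{3}^{(1)} = -20.9826839 + (-20.9826839 − (-20.8477744))/3 = -21.0276537
(Column j=1 coincides with Simpson's rule on the same nodes.)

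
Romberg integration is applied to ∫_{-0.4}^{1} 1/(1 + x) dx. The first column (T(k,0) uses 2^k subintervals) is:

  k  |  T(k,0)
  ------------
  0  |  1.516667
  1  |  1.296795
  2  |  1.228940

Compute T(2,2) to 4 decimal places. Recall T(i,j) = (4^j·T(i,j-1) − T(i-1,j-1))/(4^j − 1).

Richardson extrapolation on the trapezoidal column (denominator 4−1=3):
T(1,1) = (4·1.296795 − 1.516667) / 3 = 1.223504
T(2,1) = 1.228940 + (1.228940 − 1.296795)/3 = 1.206322
T(2,2) = 1.206322 + (1.206322 − 1.223504)/15 = 1.205177
(Column j=1 coincides with Simpson's rule on the same nodes.)

1.2052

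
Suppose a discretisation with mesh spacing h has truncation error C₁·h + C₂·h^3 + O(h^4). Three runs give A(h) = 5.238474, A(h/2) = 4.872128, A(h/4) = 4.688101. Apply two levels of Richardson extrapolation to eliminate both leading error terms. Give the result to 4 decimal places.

4.5038

First eliminate the h term (factor 2^1 = 2):
  B₁ = (2·4.872128 − 5.238474)/1 = 4.505782
  B₂ = (2·4.688101 − 4.872128)/1 = 4.504074
Then eliminate the h^3 term (factor 2^3 = 8):
  (8·4.504074 − 4.505782)/7 = 4.503830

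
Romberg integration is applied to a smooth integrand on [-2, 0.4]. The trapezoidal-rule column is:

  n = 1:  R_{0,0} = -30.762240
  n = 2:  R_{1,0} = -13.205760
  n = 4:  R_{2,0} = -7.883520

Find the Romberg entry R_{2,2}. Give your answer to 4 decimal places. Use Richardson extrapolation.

Richardson extrapolation on the trapezoidal column (denominator 4−1=3):
R_{1,1} = -13.205760 + (-13.205760 − (-30.762240))/3 = -7.353600
R_{2,1} = -7.883520 + (-7.883520 − (-13.205760))/3 = -6.109440
R_{2,2} = -6.109440 + (-6.109440 − (-7.353600))/15 = -6.026496

-6.0265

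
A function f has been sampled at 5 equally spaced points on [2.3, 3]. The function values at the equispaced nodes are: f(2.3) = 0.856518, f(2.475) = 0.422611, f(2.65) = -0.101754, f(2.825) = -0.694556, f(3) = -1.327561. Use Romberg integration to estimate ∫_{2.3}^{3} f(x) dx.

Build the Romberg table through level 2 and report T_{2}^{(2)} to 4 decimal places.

-0.1028

T_{0}^{(0)} (trapezoid, 1 panel, h=0.7000): -0.164865
T_{1}^{(0)} (trapezoid, 2 panels, h=0.3500): -0.118046
T_{2}^{(0)} (trapezoid, 4 panels, h=0.1750): -0.106614
T_{1}^{(1)} = -0.118046 + (-0.118046 − (-0.164865))/3 = -0.102440
T_{2}^{(1)} = -0.106614 + (-0.106614 − (-0.118046))/3 = -0.102803
T_{2}^{(2)} = -0.102803 + (-0.102803 − (-0.102440))/15 = -0.102827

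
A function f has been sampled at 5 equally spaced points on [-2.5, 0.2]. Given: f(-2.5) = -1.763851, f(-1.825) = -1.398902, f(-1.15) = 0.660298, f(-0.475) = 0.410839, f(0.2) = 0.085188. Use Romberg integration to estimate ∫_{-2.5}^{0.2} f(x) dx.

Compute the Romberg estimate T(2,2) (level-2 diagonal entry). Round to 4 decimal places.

-1.0634

T(0,0) (trapezoid, 1 panel, h=2.7000): -2.266195
T(1,0) (trapezoid, 2 panels, h=1.3500): -0.241695
T(2,0) (trapezoid, 4 panels, h=0.6750): -0.787790
T(1,1) = -0.241695 + (-0.241695 − (-2.266195))/3 = 0.433138
T(2,1) = -0.787790 + (-0.787790 − (-0.241695))/3 = -0.969822
T(2,2) = -0.969822 + (-0.969822 − 0.433138)/15 = -1.063353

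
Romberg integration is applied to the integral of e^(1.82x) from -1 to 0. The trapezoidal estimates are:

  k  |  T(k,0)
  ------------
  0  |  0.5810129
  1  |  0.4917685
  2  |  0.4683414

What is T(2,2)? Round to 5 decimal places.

0.46043

T(1,1) = 0.4917685 + (0.4917685 − 0.5810129)/3 = 0.4620204
T(2,1) = 0.4683414 + (0.4683414 − 0.4917685)/3 = 0.4605324
T(2,2) = 0.4605324 + (0.4605324 − 0.4620204)/15 = 0.4604332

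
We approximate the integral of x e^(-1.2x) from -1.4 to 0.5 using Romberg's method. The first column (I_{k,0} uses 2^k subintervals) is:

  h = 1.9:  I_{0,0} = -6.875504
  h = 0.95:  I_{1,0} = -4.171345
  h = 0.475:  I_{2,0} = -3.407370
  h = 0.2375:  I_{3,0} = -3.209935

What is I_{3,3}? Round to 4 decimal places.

-3.1435

Richardson extrapolation on the trapezoidal column (denominator 4−1=3):
I_{1,1} = -4.171345 + (-4.171345 − (-6.875504))/3 = -3.269959
I_{2,1} = -3.407370 + (-3.407370 − (-4.171345))/3 = -3.152712
I_{3,1} = (4·(-3.209935) − (-3.407370)) / 3 = -3.144123
I_{2,2} = (16·(-3.152712) − (-3.269959)) / 15 = -3.144896
I_{3,2} = (16·(-3.144123) − (-3.152712)) / 15 = -3.143550
I_{3,3} = (64·(-3.143550) − (-3.144896)) / 63 = -3.143529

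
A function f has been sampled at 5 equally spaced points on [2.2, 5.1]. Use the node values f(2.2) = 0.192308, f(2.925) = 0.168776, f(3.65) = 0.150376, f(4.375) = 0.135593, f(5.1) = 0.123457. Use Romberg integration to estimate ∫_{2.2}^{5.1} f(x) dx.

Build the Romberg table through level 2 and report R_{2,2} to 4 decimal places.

R_{0,0} (trapezoid, 1 panel, h=2.9000): 0.457859
R_{1,0} (trapezoid, 2 panels, h=1.4500): 0.446975
R_{2,0} (trapezoid, 4 panels, h=0.7250): 0.444155
R_{1,1} = 0.446975 + (0.446975 − 0.457859)/3 = 0.443347
R_{2,1} = 0.444155 + (0.444155 − 0.446975)/3 = 0.443215
R_{2,2} = 0.443215 + (0.443215 − 0.443347)/15 = 0.443206

0.4432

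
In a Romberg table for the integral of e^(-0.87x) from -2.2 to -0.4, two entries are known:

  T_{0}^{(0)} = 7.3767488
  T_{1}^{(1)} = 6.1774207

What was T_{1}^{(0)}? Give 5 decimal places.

From T_{1}^{(1)} = (4·T_{1}^{(0)} − T_{0}^{(0)})/3, solve for T_{1}^{(0)}:
4·T_{1}^{(0)} = 3·6.1774207 + 7.3767488 = 25.9090109
T_{1}^{(0)} = 6.4772527

6.47725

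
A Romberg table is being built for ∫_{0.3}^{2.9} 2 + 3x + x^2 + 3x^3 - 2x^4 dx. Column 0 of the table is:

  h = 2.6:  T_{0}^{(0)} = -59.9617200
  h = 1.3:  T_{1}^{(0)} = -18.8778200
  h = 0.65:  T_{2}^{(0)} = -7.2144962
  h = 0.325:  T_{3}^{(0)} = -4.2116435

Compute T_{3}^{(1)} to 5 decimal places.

T_{3}^{(1)} = -4.2116435 + (-4.2116435 − (-7.2144962))/3 = -3.2106926

-3.21069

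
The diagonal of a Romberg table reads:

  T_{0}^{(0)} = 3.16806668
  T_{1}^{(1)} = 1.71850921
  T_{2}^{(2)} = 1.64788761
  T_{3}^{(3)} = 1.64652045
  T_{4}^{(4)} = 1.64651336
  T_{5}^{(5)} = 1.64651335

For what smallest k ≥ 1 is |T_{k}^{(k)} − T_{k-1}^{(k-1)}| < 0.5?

k = 2

|T_{1}^{(1)} − T_{0}^{(0)}| = 1.44955747 ≥ 0.5
|T_{2}^{(2)} − T_{1}^{(1)}| = 0.07062160 < 0.5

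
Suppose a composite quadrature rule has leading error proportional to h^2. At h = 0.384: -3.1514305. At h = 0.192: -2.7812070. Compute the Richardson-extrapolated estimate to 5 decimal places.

-2.65780

Extrapolated value = (4·A(h/2) − A(h)) / (4 − 1)
= (4·(-2.7812070) − (-3.1514305)) / 3
= -7.9733975 / 3 = -2.6577992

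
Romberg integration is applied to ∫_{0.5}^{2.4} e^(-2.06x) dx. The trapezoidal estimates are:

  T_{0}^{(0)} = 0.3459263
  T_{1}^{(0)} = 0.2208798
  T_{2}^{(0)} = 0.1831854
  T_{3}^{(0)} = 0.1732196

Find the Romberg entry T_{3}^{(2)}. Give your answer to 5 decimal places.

0.16985

Richardson extrapolation on the trapezoidal column (denominator 4−1=3):
T_{2}^{(1)} = 0.1831854 + (0.1831854 − 0.2208798)/3 = 0.1706206
T_{3}^{(1)} = 0.1732196 + (0.1732196 − 0.1831854)/3 = 0.1698977
T_{3}^{(2)} = (16·0.1698977 − 0.1706206) / 15 = 0.1698495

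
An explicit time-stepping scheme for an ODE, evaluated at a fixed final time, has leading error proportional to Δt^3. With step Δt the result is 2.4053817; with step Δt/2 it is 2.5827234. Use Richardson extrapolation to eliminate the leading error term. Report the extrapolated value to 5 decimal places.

2.60806

Extrapolated value = (8·A(Δt/2) − A(Δt)) / (8 − 1)
= (8·2.5827234 − 2.4053817) / 7
= 18.2564055 / 7 = 2.6080579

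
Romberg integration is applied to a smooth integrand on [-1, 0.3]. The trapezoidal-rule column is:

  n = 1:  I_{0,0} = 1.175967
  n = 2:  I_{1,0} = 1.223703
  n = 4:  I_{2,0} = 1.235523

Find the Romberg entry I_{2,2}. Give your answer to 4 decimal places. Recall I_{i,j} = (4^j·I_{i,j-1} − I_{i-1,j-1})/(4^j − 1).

I_{1,1} = (4·1.223703 − 1.175967) / 3 = 1.239615
I_{2,1} = (4·1.235523 − 1.223703) / 3 = 1.239463
I_{2,2} = 1.239463 + (1.239463 − 1.239615)/15 = 1.239453

1.2395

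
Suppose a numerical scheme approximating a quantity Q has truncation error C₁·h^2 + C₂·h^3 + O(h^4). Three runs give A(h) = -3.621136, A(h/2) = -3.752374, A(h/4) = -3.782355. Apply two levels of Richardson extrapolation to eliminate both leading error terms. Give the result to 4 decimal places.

First eliminate the h^2 term (factor 2^2 = 4):
  B₁ = (4·(-3.752374) − (-3.621136))/3 = -3.796120
  B₂ = (4·(-3.782355) − (-3.752374))/3 = -3.792349
Then eliminate the h^3 term (factor 2^3 = 8):
  (8·(-3.792349) − (-3.796120))/7 = -3.791810

-3.7918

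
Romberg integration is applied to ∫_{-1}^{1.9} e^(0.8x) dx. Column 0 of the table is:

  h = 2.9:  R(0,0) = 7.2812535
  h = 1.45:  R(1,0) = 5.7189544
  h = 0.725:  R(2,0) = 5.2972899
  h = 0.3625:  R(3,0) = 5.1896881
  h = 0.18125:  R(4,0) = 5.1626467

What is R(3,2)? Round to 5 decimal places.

5.15363

R(2,1) = 5.2972899 + (5.2972899 − 5.7189544)/3 = 5.1567351
R(3,1) = 5.1896881 + (5.1896881 − 5.2972899)/3 = 5.1538208
R(3,2) = 5.1538208 + (5.1538208 − 5.1567351)/15 = 5.1536265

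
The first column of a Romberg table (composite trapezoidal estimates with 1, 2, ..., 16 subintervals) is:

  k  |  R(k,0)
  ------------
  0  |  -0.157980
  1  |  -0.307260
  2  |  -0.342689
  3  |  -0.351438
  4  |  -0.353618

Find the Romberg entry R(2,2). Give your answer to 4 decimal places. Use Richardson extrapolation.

R(1,1) = (4·(-0.307260) − (-0.157980)) / 3 = -0.357020
R(2,1) = (4·(-0.342689) − (-0.307260)) / 3 = -0.354499
R(2,2) = (16·(-0.354499) − (-0.357020)) / 15 = -0.354331

-0.3543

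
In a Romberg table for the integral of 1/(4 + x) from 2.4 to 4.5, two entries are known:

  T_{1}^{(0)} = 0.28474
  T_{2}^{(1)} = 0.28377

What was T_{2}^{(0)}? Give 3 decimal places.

From T_{2}^{(1)} = (4·T_{2}^{(0)} − T_{1}^{(0)})/3, solve for T_{2}^{(0)}:
4·T_{2}^{(0)} = 3·0.28377 + 0.28474 = 1.13605
T_{2}^{(0)} = 0.28401

0.284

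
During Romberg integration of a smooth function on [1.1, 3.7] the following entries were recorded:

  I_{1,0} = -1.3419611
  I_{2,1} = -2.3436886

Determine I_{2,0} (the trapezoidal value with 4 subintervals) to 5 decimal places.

From I_{2,1} = (4·I_{2,0} − I_{1,0})/3, solve for I_{2,0}:
4·I_{2,0} = 3·(-2.3436886) + (-1.3419611) = -8.3730269
I_{2,0} = -2.0932567

-2.09326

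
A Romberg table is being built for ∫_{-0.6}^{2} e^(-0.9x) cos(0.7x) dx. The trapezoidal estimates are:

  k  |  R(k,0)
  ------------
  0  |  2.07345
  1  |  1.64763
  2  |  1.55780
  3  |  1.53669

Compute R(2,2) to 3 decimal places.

1.529

R(1,1) = (4·1.64763 − 2.07345) / 3 = 1.50569
R(2,1) = 1.55780 + (1.55780 − 1.64763)/3 = 1.52786
R(2,2) = 1.52786 + (1.52786 − 1.50569)/15 = 1.52934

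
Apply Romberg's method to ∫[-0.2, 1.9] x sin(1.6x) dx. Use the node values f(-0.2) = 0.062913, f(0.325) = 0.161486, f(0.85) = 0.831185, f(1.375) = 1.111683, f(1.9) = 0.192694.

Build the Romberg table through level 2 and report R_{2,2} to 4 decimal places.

1.2251

R_{0,0} (trapezoid, 1 panel, h=2.1000): 0.268387
R_{1,0} (trapezoid, 2 panels, h=1.0500): 1.006938
R_{2,0} (trapezoid, 4 panels, h=0.5250): 1.171883
R_{1,1} = 1.006938 + (1.006938 − 0.268387)/3 = 1.253122
R_{2,1} = 1.171883 + (1.171883 − 1.006938)/3 = 1.226865
R_{2,2} = 1.226865 + (1.226865 − 1.253122)/15 = 1.225115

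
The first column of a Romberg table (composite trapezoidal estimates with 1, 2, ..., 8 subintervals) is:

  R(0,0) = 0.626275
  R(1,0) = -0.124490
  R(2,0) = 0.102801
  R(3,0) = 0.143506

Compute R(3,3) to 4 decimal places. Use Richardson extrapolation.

0.1547

Richardson extrapolation on the trapezoidal column (denominator 4−1=3):
R(1,1) = (4·(-0.124490) − 0.626275) / 3 = -0.374745
R(2,1) = 0.102801 + (0.102801 − (-0.124490))/3 = 0.178565
R(3,1) = (4·0.143506 − 0.102801) / 3 = 0.157074
R(2,2) = 0.178565 + (0.178565 − (-0.374745))/15 = 0.215452
R(3,2) = (16·0.157074 − 0.178565) / 15 = 0.155641
R(3,3) = 0.155641 + (0.155641 − 0.215452)/63 = 0.154692
(Column j=1 coincides with Simpson's rule on the same nodes.)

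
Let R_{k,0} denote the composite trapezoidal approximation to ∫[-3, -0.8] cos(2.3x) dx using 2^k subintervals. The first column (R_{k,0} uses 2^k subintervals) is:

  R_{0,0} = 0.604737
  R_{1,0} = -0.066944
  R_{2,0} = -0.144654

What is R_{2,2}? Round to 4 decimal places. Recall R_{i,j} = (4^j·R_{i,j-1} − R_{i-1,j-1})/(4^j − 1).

-0.1625

Richardson extrapolation on the trapezoidal column (denominator 4−1=3):
R_{1,1} = (4·(-0.066944) − 0.604737) / 3 = -0.290838
R_{2,1} = (4·(-0.144654) − (-0.066944)) / 3 = -0.170557
R_{2,2} = -0.170557 + (-0.170557 − (-0.290838))/15 = -0.162538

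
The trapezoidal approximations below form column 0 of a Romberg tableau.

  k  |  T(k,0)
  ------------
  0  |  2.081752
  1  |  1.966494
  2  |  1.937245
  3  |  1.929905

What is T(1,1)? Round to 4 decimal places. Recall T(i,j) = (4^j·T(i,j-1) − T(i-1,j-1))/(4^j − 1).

1.9281

Richardson extrapolation on the trapezoidal column (denominator 4−1=3):
T(1,1) = (4·1.966494 − 2.081752) / 3 = 1.928075
(Column j=1 coincides with Simpson's rule on the same nodes.)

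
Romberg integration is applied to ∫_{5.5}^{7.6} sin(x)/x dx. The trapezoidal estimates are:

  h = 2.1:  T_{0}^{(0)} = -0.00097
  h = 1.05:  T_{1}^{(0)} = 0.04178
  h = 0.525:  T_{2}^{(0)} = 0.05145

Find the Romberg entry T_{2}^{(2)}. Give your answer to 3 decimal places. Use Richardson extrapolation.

0.055

T_{1}^{(1)} = 0.04178 + (0.04178 − (-0.00097))/3 = 0.05603
T_{2}^{(1)} = 0.05145 + (0.05145 − 0.04178)/3 = 0.05467
T_{2}^{(2)} = (16·0.05467 − 0.05603) / 15 = 0.05458
(Column j=1 coincides with Simpson's rule on the same nodes.)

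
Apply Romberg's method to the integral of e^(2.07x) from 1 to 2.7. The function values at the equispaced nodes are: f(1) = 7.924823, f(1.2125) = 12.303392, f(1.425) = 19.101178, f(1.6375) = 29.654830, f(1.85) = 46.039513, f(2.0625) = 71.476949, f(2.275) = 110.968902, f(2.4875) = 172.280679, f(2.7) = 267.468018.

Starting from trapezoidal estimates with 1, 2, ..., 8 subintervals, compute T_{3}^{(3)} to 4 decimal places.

125.3836

T_{0}^{(0)} (trapezoid, 1 panel, h=1.7000): 234.083915
T_{1}^{(0)} (trapezoid, 2 panels, h=0.8500): 156.175543
T_{2}^{(0)} (trapezoid, 4 panels, h=0.4250): 133.367556
T_{3}^{(0)} (trapezoid, 8 panels, h=0.2125): 127.398396
T_{1}^{(1)} = 156.175543 + (156.175543 − 234.083915)/3 = 130.206086
T_{2}^{(1)} = 133.367556 + (133.367556 − 156.175543)/3 = 125.764894
T_{3}^{(1)} = 127.398396 + (127.398396 − 133.367556)/3 = 125.408676
T_{2}^{(2)} = 125.764894 + (125.764894 − 130.206086)/15 = 125.468815
T_{3}^{(2)} = 125.408676 + (125.408676 − 125.764894)/15 = 125.384928
T_{3}^{(3)} = 125.384928 + (125.384928 − 125.468815)/63 = 125.383596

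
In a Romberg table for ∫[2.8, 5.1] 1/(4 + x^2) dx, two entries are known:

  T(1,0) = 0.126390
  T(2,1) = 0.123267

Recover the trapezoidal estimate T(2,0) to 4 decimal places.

0.1240

From T(2,1) = (4·T(2,0) − T(1,0))/3, solve for T(2,0):
4·T(2,0) = 3·0.123267 + 0.126390 = 0.496191
T(2,0) = 0.124048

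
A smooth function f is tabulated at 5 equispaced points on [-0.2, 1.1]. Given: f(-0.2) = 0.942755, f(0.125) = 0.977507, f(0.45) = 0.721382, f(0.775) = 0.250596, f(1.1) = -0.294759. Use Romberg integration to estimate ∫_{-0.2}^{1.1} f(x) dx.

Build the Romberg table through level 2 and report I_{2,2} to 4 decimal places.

I_{0,0} (trapezoid, 1 panel, h=1.3000): 0.421197
I_{1,0} (trapezoid, 2 panels, h=0.6500): 0.679497
I_{2,0} (trapezoid, 4 panels, h=0.3250): 0.738882
I_{1,1} = 0.679497 + (0.679497 − 0.421197)/3 = 0.765597
I_{2,1} = 0.738882 + (0.738882 − 0.679497)/3 = 0.758677
I_{2,2} = 0.758677 + (0.758677 − 0.765597)/15 = 0.758216

0.7582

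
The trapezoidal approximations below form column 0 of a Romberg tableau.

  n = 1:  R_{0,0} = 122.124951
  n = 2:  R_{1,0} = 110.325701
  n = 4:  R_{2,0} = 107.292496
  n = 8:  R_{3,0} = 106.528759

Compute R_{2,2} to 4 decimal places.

106.2740

Richardson extrapolation on the trapezoidal column (denominator 4−1=3):
R_{1,1} = 110.325701 + (110.325701 − 122.124951)/3 = 106.392618
R_{2,1} = (4·107.292496 − 110.325701) / 3 = 106.281428
R_{2,2} = 106.281428 + (106.281428 − 106.392618)/15 = 106.274015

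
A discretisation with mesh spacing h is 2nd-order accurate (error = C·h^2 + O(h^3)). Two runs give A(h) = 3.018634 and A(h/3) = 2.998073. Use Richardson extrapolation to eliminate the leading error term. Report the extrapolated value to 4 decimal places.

Extrapolated value = (9·A(h/3) − A(h)) / (9 − 1)
= (9·2.998073 − 3.018634) / 8
= 23.964023 / 8 = 2.995503

2.9955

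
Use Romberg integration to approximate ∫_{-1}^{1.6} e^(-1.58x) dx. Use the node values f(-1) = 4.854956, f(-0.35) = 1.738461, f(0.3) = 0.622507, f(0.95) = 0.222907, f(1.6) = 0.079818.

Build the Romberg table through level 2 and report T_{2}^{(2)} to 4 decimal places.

3.0269

T_{0}^{(0)} (trapezoid, 1 panel, h=2.6000): 6.415206
T_{1}^{(0)} (trapezoid, 2 panels, h=1.3000): 4.016862
T_{2}^{(0)} (trapezoid, 4 panels, h=0.6500): 3.283320
T_{1}^{(1)} = 4.016862 + (4.016862 − 6.415206)/3 = 3.217414
T_{2}^{(1)} = 3.283320 + (3.283320 − 4.016862)/3 = 3.038806
T_{2}^{(2)} = 3.038806 + (3.038806 − 3.217414)/15 = 3.026899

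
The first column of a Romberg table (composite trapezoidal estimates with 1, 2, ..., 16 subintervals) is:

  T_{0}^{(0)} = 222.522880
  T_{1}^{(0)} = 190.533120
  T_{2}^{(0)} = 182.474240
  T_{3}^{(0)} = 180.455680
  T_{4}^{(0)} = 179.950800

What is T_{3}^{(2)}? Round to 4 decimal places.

179.7825

Richardson extrapolation on the trapezoidal column (denominator 4−1=3):
T_{2}^{(1)} = (4·182.474240 − 190.533120) / 3 = 179.787947
T_{3}^{(1)} = 180.455680 + (180.455680 − 182.474240)/3 = 179.782827
T_{3}^{(2)} = 179.782827 + (179.782827 − 179.787947)/15 = 179.782486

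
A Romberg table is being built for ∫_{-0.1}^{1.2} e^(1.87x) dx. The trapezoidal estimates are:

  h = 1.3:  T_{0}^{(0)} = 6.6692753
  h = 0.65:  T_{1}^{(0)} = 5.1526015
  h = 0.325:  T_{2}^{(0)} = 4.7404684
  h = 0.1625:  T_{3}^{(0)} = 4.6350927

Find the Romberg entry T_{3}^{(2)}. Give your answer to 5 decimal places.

T_{2}^{(1)} = (4·4.7404684 − 5.1526015) / 3 = 4.6030907
T_{3}^{(1)} = 4.6350927 + (4.6350927 − 4.7404684)/3 = 4.5999675
T_{3}^{(2)} = 4.5999675 + (4.5999675 − 4.6030907)/15 = 4.5997593

4.59976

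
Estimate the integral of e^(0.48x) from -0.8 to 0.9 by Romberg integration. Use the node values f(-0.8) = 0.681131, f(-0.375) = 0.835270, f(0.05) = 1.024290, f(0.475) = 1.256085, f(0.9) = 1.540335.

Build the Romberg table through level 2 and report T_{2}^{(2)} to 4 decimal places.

1.7900

T_{0}^{(0)} (trapezoid, 1 panel, h=1.7000): 1.888246
T_{1}^{(0)} (trapezoid, 2 panels, h=0.8500): 1.814770
T_{2}^{(0)} (trapezoid, 4 panels, h=0.4250): 1.796211
T_{1}^{(1)} = 1.814770 + (1.814770 − 1.888246)/3 = 1.790278
T_{2}^{(1)} = 1.796211 + (1.796211 − 1.814770)/3 = 1.790025
T_{2}^{(2)} = 1.790025 + (1.790025 − 1.790278)/15 = 1.790008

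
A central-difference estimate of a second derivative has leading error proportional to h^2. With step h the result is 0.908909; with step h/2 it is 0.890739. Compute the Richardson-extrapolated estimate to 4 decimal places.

The leading error scales as h^2; refining by a factor of 2 reduces it by 2^2 = 4.
Extrapolated value = (4·A(h/2) − A(h)) / (4 − 1)
= (4·0.890739 − 0.908909) / 3
= 2.654047 / 3 = 0.884682

0.8847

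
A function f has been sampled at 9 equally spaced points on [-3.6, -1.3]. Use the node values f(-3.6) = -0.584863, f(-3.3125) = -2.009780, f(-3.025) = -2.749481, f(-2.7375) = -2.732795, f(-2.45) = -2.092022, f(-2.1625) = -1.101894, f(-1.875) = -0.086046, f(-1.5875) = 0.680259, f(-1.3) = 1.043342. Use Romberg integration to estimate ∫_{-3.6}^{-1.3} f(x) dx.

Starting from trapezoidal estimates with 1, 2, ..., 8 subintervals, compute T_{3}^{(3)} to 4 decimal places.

T_{0}^{(0)} (trapezoid, 1 panel, h=2.3000): 0.527251
T_{1}^{(0)} (trapezoid, 2 panels, h=1.1500): -2.142200
T_{2}^{(0)} (trapezoid, 4 panels, h=0.5750): -2.701528
T_{3}^{(0)} (trapezoid, 8 panels, h=0.2875): -2.835474
T_{1}^{(1)} = -2.142200 + (-2.142200 − 0.527251)/3 = -3.032017
T_{2}^{(1)} = -2.701528 + (-2.701528 − (-2.142200))/3 = -2.887971
T_{3}^{(1)} = -2.835474 + (-2.835474 − (-2.701528))/3 = -2.880123
T_{2}^{(2)} = -2.887971 + (-2.887971 − (-3.032017))/15 = -2.878368
T_{3}^{(2)} = -2.880123 + (-2.880123 − (-2.887971))/15 = -2.879600
T_{3}^{(3)} = -2.879600 + (-2.879600 − (-2.878368))/63 = -2.879620

-2.8796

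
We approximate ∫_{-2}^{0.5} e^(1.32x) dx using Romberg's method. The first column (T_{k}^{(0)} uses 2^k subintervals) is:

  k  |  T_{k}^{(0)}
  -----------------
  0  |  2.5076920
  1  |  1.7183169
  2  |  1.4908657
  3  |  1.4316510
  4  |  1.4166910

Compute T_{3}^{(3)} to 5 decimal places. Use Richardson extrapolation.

T_{1}^{(1)} = (4·1.7183169 − 2.5076920) / 3 = 1.4551919
T_{2}^{(1)} = 1.4908657 + (1.4908657 − 1.7183169)/3 = 1.4150486
T_{3}^{(1)} = (4·1.4316510 − 1.4908657) / 3 = 1.4119128
T_{2}^{(2)} = (16·1.4150486 − 1.4551919) / 15 = 1.4123724
T_{3}^{(2)} = (16·1.4119128 − 1.4150486) / 15 = 1.4117037
T_{3}^{(3)} = (64·1.4117037 − 1.4123724) / 63 = 1.4116931

1.41169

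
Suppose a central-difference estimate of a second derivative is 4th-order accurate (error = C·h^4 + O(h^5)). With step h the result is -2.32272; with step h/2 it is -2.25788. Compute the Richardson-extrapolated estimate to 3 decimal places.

Extrapolated value = (16·A(h/2) − A(h)) / (16 − 1)
= (16·(-2.25788) − (-2.32272)) / 15
= -33.80336 / 15 = -2.25356

-2.254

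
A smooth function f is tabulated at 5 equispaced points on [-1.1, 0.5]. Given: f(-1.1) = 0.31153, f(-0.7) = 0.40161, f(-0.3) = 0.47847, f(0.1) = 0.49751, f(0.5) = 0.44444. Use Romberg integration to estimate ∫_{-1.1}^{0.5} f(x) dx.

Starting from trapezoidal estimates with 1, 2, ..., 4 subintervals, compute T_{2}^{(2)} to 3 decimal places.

T_{0}^{(0)} (trapezoid, 1 panel, h=1.6000): 0.60478
T_{1}^{(0)} (trapezoid, 2 panels, h=0.8000): 0.68516
T_{2}^{(0)} (trapezoid, 4 panels, h=0.4000): 0.70223
T_{1}^{(1)} = 0.68516 + (0.68516 − 0.60478)/3 = 0.71195
T_{2}^{(1)} = 0.70223 + (0.70223 − 0.68516)/3 = 0.70792
T_{2}^{(2)} = 0.70792 + (0.70792 − 0.71195)/15 = 0.70765

0.708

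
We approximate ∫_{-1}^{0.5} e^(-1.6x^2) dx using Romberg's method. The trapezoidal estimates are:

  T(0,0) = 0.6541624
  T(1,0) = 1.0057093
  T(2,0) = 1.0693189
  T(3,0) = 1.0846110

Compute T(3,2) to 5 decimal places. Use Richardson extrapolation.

T(2,1) = 1.0693189 + (1.0693189 − 1.0057093)/3 = 1.0905221
T(3,1) = (4·1.0846110 − 1.0693189) / 3 = 1.0897084
T(3,2) = (16·1.0897084 − 1.0905221) / 15 = 1.0896542
(Column j=1 coincides with Simpson's rule on the same nodes.)

1.08965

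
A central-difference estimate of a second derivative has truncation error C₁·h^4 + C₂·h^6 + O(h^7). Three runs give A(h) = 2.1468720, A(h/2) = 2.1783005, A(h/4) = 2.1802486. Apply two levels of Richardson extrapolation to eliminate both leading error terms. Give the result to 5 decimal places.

2.18038

First eliminate the h^4 term (factor 2^4 = 16):
  B₁ = (16·2.1783005 − 2.1468720)/15 = 2.1803957
  B₂ = (16·2.1802486 − 2.1783005)/15 = 2.1803785
Then eliminate the h^6 term (factor 2^6 = 64):
  (64·2.1803785 − 2.1803957)/63 = 2.1803782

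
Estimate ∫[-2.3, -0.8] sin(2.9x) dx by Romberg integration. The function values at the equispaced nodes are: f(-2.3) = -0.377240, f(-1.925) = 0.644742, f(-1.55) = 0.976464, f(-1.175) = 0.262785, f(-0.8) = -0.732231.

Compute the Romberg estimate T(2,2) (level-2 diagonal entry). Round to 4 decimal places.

0.5499

T(0,0) (trapezoid, 1 panel, h=1.5000): -0.832103
T(1,0) (trapezoid, 2 panels, h=0.7500): 0.316296
T(2,0) (trapezoid, 4 panels, h=0.3750): 0.498471
T(1,1) = 0.316296 + (0.316296 − (-0.832103))/3 = 0.699096
T(2,1) = 0.498471 + (0.498471 − 0.316296)/3 = 0.559196
T(2,2) = 0.559196 + (0.559196 − 0.699096)/15 = 0.549869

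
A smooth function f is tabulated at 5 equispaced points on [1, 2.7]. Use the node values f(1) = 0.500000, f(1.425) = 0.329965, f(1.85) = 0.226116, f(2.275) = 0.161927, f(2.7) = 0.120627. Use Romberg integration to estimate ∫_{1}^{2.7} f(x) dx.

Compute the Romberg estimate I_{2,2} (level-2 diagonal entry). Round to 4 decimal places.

I_{0,0} (trapezoid, 1 panel, h=1.7000): 0.527533
I_{1,0} (trapezoid, 2 panels, h=0.8500): 0.455965
I_{2,0} (trapezoid, 4 panels, h=0.4250): 0.437037
I_{1,1} = 0.455965 + (0.455965 − 0.527533)/3 = 0.432109
I_{2,1} = 0.437037 + (0.437037 − 0.455965)/3 = 0.430728
I_{2,2} = 0.430728 + (0.430728 − 0.432109)/15 = 0.430636

0.4306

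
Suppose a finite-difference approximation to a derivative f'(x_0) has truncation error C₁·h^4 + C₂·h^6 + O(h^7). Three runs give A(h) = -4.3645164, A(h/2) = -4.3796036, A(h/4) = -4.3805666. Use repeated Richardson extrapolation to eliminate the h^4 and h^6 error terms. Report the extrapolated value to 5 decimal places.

First eliminate the h^4 term (factor 2^4 = 16):
  B₁ = (16·(-4.3796036) − (-4.3645164))/15 = -4.3806094
  B₂ = (16·(-4.3805666) − (-4.3796036))/15 = -4.3806308
Then eliminate the h^6 term (factor 2^6 = 64):
  (64·(-4.3806308) − (-4.3806094))/63 = -4.3806311

-4.38063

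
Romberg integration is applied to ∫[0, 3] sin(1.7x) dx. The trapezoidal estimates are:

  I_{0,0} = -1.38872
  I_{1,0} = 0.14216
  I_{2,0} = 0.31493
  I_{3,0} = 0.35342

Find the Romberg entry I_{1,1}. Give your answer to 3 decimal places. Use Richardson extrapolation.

0.652

Richardson extrapolation on the trapezoidal column (denominator 4−1=3):
I_{1,1} = 0.14216 + (0.14216 − (-1.38872))/3 = 0.65245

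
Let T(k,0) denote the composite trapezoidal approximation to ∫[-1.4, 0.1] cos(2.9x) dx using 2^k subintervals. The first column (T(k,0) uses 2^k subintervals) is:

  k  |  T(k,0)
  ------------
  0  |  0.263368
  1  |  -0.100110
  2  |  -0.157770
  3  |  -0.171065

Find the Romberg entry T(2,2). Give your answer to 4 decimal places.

-0.1740

Richardson extrapolation on the trapezoidal column (denominator 4−1=3):
T(1,1) = (4·(-0.100110) − 0.263368) / 3 = -0.221269
T(2,1) = -0.157770 + (-0.157770 − (-0.100110))/3 = -0.176990
T(2,2) = (16·(-0.176990) − (-0.221269)) / 15 = -0.174038
(Column j=1 coincides with Simpson's rule on the same nodes.)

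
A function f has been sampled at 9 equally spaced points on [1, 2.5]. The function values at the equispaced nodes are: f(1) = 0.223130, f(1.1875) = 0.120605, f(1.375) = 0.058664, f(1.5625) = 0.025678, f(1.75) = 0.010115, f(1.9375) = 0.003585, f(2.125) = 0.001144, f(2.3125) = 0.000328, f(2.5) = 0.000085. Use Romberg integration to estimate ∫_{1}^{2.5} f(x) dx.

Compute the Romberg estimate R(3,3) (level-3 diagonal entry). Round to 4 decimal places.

0.0602

R(0,0) (trapezoid, 1 panel, h=1.5000): 0.167411
R(1,0) (trapezoid, 2 panels, h=0.7500): 0.091292
R(2,0) (trapezoid, 4 panels, h=0.3750): 0.068074
R(3,0) (trapezoid, 8 panels, h=0.1875): 0.062199
R(1,1) = 0.091292 + (0.091292 − 0.167411)/3 = 0.065919
R(2,1) = 0.068074 + (0.068074 − 0.091292)/3 = 0.060335
R(3,1) = 0.062199 + (0.062199 − 0.068074)/3 = 0.060241
R(2,2) = 0.060335 + (0.060335 − 0.065919)/15 = 0.059963
R(3,2) = 0.060241 + (0.060241 − 0.060335)/15 = 0.060235
R(3,3) = 0.060235 + (0.060235 − 0.059963)/63 = 0.060239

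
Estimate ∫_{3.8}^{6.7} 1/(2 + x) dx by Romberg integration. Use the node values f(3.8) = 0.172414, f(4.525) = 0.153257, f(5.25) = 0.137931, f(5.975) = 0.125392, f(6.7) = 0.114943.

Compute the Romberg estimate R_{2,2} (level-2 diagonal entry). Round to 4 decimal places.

0.4055

R_{0,0} (trapezoid, 1 panel, h=2.9000): 0.416668
R_{1,0} (trapezoid, 2 panels, h=1.4500): 0.408334
R_{2,0} (trapezoid, 4 panels, h=0.7250): 0.406187
R_{1,1} = 0.408334 + (0.408334 − 0.416668)/3 = 0.405556
R_{2,1} = 0.406187 + (0.406187 − 0.408334)/3 = 0.405471
R_{2,2} = 0.405471 + (0.405471 − 0.405556)/15 = 0.405465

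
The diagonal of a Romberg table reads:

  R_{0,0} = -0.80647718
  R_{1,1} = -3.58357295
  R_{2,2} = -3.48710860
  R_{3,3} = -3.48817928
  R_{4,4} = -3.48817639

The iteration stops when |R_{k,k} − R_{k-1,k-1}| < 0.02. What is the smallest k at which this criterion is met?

k = 3

|R_{1,1} − R_{0,0}| = 2.77709577 ≥ 0.02
|R_{2,2} − R_{1,1}| = 0.09646435 ≥ 0.02
|R_{3,3} − R_{2,2}| = 0.00107068 < 0.02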